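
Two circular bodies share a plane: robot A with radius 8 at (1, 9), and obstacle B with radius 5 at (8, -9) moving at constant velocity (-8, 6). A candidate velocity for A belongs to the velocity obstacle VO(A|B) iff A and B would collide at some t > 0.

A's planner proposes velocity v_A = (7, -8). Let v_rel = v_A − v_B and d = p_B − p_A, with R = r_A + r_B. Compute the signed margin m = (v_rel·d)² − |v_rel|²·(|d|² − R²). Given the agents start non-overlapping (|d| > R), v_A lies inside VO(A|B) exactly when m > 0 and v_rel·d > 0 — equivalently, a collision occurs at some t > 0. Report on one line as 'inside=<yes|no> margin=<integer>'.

d = (7, -18),  |d|² = 373;  R = 8+5 = 13,  c = 373−13² = 204
v_rel = (15, -14),  |v_rel|² = 421;  v_rel·d = (15)·(7) + (-14)·(-18) = 357
421·t² − 714·t + 204 = 0  ⇒  m = 357² − 421·204 = 41565
m = 41565 > 0,  v_rel·d = 357 > 0  ⇒  inside

inside=yes margin=41565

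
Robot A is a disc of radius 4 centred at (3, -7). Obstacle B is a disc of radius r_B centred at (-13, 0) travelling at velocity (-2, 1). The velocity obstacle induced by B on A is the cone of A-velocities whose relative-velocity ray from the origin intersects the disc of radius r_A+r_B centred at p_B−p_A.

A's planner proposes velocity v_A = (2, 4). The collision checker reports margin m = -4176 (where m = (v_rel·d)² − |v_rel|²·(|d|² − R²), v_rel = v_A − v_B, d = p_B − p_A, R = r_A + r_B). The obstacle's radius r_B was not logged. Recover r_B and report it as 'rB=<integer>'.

m = -4176
d = (-16, 7);  v_rel = (4, 3),  |v_rel|² = 25
v_rel×d = (4)·(7) − (3)·(-16) = 76
since m = R²·25 − 76²:  R² = (5776 + -4176) / 25 = 64
R = √64 = 8  ⇒  r_B = 8 − 4 = 4

rB=4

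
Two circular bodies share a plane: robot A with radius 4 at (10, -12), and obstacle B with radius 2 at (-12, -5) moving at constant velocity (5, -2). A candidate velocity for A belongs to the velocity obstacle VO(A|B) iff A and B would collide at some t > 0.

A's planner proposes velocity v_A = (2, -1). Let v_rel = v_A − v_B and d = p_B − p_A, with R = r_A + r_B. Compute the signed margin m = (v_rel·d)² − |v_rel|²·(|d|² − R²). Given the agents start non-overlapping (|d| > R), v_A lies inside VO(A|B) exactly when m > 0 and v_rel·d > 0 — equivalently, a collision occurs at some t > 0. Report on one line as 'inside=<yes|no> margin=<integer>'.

d = (-22, 7),  |d|² = 533;  R = 4+2 = 6,  c = 533−6² = 497
v_rel = (-3, 1),  |v_rel|² = 10;  v_rel·d = (-3)·(-22) + (1)·(7) = 73
10·t² − 146·t + 497 = 0  ⇒  m = 73² − 10·497 = 359
m = 359 > 0,  v_rel·d = 73 > 0  ⇒  inside

inside=yes margin=359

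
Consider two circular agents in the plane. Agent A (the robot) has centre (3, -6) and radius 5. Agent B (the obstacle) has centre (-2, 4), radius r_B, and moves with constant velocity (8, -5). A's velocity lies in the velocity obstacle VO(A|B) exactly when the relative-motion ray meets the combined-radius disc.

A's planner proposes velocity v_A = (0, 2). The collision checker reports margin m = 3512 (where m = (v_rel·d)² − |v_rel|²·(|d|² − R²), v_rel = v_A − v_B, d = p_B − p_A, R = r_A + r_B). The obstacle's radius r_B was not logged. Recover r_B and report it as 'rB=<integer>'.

m = 3512
d = (-5, 10);  v_rel = (-8, 7),  |v_rel|² = 113
v_rel×d = (-8)·(10) − (7)·(-5) = -45
since m = R²·113 − (-45)²:  R² = (2025 + 3512) / 113 = 49
R = √49 = 7  ⇒  r_B = 7 − 5 = 2

rB=2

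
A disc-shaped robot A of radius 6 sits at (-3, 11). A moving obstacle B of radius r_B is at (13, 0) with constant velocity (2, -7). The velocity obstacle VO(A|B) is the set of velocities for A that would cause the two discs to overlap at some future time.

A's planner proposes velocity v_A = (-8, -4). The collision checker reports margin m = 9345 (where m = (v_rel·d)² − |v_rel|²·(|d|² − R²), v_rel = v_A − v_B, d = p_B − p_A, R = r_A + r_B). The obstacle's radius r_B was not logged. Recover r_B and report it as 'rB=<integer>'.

m = 9345
d = (16, -11);  v_rel = (-10, 3),  |v_rel|² = 109
v_rel×d = (-10)·(-11) − (3)·(16) = 62
since m = R²·109 − 62²:  R² = (3844 + 9345) / 109 = 121
R = √121 = 11  ⇒  r_B = 11 − 6 = 5

rB=5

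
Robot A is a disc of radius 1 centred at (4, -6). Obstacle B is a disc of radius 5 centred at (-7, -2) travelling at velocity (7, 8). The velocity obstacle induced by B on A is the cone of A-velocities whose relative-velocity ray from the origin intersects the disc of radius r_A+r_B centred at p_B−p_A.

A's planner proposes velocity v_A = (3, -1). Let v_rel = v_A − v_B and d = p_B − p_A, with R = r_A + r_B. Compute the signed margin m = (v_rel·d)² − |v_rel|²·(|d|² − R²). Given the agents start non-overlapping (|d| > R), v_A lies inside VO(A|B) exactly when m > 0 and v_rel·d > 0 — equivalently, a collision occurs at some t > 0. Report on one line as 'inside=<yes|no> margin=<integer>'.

d = (-11, 4),  |d|² = 137;  R = 1+5 = 6,  c = 137−6² = 101
v_rel = (-4, -9),  |v_rel|² = 97;  v_rel·d = (-4)·(-11) + (-9)·(4) = 8
97·t² − 16·t + 101 = 0  ⇒  m = 8² − 97·101 = -9733
m = -9733 < 0,  v_rel·d = 8 > 0  ⇒  outside

inside=no margin=-9733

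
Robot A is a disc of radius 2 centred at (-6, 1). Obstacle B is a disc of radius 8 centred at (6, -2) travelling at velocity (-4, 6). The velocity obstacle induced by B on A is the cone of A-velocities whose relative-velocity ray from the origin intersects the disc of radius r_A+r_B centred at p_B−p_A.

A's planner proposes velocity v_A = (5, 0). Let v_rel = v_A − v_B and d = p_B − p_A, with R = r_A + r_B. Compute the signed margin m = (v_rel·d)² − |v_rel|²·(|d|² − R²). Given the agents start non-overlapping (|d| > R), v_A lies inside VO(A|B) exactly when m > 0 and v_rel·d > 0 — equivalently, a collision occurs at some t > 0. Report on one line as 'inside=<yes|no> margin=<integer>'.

d = (12, -3),  |d|² = 153;  R = 2+8 = 10,  c = 153−10² = 53
v_rel = (9, -6),  |v_rel|² = 117;  v_rel·d = (9)·(12) + (-6)·(-3) = 126
117·t² − 252·t + 53 = 0  ⇒  m = 126² − 117·53 = 9675
m = 9675 > 0,  v_rel·d = 126 > 0  ⇒  inside

inside=yes margin=9675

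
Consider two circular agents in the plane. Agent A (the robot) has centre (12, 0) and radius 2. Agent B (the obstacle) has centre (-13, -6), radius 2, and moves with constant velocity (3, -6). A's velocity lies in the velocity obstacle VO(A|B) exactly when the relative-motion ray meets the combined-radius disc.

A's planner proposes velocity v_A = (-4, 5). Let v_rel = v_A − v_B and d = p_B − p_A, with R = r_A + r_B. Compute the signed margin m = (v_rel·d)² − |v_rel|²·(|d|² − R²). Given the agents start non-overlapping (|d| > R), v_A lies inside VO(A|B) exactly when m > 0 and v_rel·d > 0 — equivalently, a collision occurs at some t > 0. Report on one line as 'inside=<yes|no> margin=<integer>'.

d = (-25, -6),  |d|² = 661;  R = 2+2 = 4,  c = 661−4² = 645
v_rel = (-7, 11),  |v_rel|² = 170;  v_rel·d = (-7)·(-25) + (11)·(-6) = 109
170·t² − 218·t + 645 = 0  ⇒  m = 109² − 170·645 = -97769
m = -97769 < 0,  v_rel·d = 109 > 0  ⇒  outside

inside=no margin=-97769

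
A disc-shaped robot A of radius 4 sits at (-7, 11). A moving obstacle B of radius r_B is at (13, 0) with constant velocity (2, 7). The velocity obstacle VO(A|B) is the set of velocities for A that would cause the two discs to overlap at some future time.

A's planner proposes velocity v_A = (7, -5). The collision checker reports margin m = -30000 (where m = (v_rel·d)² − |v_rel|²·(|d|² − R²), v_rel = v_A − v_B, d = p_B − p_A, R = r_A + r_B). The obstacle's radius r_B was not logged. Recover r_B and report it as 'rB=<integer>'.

m = -30000
d = (20, -11);  v_rel = (5, -12),  |v_rel|² = 169
v_rel×d = (5)·(-11) − (-12)·(20) = 185
since m = R²·169 − 185²:  R² = (34225 + -30000) / 169 = 25
R = √25 = 5  ⇒  r_B = 5 − 4 = 1

rB=1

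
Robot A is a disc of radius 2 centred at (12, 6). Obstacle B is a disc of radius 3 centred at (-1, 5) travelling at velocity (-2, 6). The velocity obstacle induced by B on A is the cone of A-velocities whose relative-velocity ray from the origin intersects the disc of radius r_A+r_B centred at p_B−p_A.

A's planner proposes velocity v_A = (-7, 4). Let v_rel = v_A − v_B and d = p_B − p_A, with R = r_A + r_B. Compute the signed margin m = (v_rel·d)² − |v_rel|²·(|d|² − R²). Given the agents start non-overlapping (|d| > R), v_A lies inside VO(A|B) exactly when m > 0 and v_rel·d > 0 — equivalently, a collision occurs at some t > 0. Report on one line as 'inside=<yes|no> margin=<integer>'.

d = (-13, -1),  |d|² = 170;  R = 2+3 = 5,  c = 170−5² = 145
v_rel = (-5, -2),  |v_rel|² = 29;  v_rel·d = (-5)·(-13) + (-2)·(-1) = 67
29·t² − 134·t + 145 = 0  ⇒  m = 67² − 29·145 = 284
m = 284 > 0,  v_rel·d = 67 > 0  ⇒  inside

inside=yes margin=284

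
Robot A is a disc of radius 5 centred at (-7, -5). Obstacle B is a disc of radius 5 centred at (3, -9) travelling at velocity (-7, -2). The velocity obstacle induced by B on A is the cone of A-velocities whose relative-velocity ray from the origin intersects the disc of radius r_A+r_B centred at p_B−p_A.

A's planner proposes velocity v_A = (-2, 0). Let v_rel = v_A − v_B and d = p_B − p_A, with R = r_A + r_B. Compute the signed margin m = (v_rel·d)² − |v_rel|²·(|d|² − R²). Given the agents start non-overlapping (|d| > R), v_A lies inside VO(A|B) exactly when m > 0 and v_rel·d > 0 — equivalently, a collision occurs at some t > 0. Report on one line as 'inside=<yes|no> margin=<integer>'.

d = (10, -4),  |d|² = 116;  R = 5+5 = 10,  c = 116−10² = 16
v_rel = (5, 2),  |v_rel|² = 29;  v_rel·d = (5)·(10) + (2)·(-4) = 42
29·t² − 84·t + 16 = 0  ⇒  m = 42² − 29·16 = 1300
m = 1300 > 0,  v_rel·d = 42 > 0  ⇒  inside

inside=yes margin=1300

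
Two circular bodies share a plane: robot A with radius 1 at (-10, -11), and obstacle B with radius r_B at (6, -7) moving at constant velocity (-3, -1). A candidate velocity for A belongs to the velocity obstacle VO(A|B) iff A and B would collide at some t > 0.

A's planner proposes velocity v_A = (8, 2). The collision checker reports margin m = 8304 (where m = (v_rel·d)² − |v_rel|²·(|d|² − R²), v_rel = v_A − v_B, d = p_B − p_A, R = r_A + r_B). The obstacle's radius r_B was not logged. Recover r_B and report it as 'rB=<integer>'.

m = 8304
d = (16, 4);  v_rel = (11, 3),  |v_rel|² = 130
v_rel×d = (11)·(4) − (3)·(16) = -4
since m = R²·130 − (-4)²:  R² = (16 + 8304) / 130 = 64
R = √64 = 8  ⇒  r_B = 8 − 1 = 7

rB=7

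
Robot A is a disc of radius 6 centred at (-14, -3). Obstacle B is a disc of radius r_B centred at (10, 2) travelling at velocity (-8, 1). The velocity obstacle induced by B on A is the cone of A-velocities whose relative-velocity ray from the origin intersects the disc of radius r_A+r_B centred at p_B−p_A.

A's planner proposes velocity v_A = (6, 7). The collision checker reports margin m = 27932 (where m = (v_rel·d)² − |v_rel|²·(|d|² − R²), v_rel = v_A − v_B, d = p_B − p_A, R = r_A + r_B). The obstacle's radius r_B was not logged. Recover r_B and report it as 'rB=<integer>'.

m = 27932
d = (24, 5);  v_rel = (14, 6),  |v_rel|² = 232
v_rel×d = (14)·(5) − (6)·(24) = -74
since m = R²·232 − (-74)²:  R² = (5476 + 27932) / 232 = 144
R = √144 = 12  ⇒  r_B = 12 − 6 = 6

rB=6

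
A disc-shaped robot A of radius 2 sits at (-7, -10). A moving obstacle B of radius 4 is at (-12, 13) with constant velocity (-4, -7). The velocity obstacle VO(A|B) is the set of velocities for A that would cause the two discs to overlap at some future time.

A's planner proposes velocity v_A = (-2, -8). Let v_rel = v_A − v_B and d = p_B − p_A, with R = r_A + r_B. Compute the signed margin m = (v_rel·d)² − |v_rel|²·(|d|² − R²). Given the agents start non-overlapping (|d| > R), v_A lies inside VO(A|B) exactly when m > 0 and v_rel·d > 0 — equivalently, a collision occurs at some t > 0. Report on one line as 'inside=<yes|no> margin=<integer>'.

d = (-5, 23),  |d|² = 554;  R = 2+4 = 6,  c = 554−6² = 518
v_rel = (2, -1),  |v_rel|² = 5;  v_rel·d = (2)·(-5) + (-1)·(23) = -33
5·t² + 66·t + 518 = 0  ⇒  m = (-33)² − 5·518 = -1501
m = -1501 < 0,  v_rel·d = -33 < 0  ⇒  outside

inside=no margin=-1501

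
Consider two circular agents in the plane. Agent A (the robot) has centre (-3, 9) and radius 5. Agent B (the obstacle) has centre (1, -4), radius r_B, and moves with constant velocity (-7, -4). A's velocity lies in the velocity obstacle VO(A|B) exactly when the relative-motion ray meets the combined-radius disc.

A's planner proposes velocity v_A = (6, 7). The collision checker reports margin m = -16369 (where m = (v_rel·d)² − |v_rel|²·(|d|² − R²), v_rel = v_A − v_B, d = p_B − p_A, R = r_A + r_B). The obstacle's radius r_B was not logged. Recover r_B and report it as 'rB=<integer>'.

m = -16369
d = (4, -13);  v_rel = (13, 11),  |v_rel|² = 290
v_rel×d = (13)·(-13) − (11)·(4) = -213
since m = R²·290 − (-213)²:  R² = (45369 + -16369) / 290 = 100
R = √100 = 10  ⇒  r_B = 10 − 5 = 5

rB=5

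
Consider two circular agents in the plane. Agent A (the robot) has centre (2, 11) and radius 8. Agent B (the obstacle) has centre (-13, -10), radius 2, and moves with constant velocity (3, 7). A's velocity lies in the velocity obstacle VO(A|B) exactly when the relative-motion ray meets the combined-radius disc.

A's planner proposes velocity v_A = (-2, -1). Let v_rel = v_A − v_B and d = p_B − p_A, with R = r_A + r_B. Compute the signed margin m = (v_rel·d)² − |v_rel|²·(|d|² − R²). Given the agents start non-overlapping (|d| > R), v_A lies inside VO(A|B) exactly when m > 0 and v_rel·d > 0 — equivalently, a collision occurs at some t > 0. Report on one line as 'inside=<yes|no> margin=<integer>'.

d = (-15, -21),  |d|² = 666;  R = 8+2 = 10,  c = 666−10² = 566
v_rel = (-5, -8),  |v_rel|² = 89;  v_rel·d = (-5)·(-15) + (-8)·(-21) = 243
89·t² − 486·t + 566 = 0  ⇒  m = 243² − 89·566 = 8675
m = 8675 > 0,  v_rel·d = 243 > 0  ⇒  inside

inside=yes margin=8675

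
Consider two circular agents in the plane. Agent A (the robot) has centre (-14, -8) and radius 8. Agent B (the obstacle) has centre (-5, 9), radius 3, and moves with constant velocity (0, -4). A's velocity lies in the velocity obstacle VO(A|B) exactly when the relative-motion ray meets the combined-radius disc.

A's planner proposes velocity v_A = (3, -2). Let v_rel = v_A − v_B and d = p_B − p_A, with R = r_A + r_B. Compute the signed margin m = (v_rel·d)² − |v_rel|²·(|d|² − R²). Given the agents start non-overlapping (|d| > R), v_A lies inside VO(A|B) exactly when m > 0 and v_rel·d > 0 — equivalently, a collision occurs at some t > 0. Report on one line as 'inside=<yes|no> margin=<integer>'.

d = (9, 17),  |d|² = 370;  R = 8+3 = 11,  c = 370−11² = 249
v_rel = (3, 2),  |v_rel|² = 13;  v_rel·d = (3)·(9) + (2)·(17) = 61
13·t² − 122·t + 249 = 0  ⇒  m = 61² − 13·249 = 484
m = 484 > 0,  v_rel·d = 61 > 0  ⇒  inside

inside=yes margin=484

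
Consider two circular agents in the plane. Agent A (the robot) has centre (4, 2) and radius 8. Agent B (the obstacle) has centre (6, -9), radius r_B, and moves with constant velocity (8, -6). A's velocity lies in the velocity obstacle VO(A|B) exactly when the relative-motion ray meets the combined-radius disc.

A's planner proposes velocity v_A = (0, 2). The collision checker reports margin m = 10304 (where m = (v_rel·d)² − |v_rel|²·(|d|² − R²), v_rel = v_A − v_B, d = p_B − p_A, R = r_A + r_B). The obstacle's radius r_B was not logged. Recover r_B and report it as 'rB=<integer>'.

m = 10304
d = (2, -11);  v_rel = (-8, 8),  |v_rel|² = 128
v_rel×d = (-8)·(-11) − (8)·(2) = 72
since m = R²·128 − 72²:  R² = (5184 + 10304) / 128 = 121
R = √121 = 11  ⇒  r_B = 11 − 8 = 3

rB=3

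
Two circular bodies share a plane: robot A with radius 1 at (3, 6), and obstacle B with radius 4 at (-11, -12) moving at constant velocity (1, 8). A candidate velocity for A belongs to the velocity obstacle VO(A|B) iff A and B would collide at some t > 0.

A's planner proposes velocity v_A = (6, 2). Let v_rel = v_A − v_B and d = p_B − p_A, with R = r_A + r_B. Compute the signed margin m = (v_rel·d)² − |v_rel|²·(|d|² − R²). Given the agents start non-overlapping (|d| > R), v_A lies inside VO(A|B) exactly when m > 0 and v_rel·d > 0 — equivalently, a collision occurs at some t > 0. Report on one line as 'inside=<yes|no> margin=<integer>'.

d = (-14, -18),  |d|² = 520;  R = 1+4 = 5,  c = 520−5² = 495
v_rel = (5, -6),  |v_rel|² = 61;  v_rel·d = (5)·(-14) + (-6)·(-18) = 38
61·t² − 76·t + 495 = 0  ⇒  m = 38² − 61·495 = -28751
m = -28751 < 0,  v_rel·d = 38 > 0  ⇒  outside

inside=no margin=-28751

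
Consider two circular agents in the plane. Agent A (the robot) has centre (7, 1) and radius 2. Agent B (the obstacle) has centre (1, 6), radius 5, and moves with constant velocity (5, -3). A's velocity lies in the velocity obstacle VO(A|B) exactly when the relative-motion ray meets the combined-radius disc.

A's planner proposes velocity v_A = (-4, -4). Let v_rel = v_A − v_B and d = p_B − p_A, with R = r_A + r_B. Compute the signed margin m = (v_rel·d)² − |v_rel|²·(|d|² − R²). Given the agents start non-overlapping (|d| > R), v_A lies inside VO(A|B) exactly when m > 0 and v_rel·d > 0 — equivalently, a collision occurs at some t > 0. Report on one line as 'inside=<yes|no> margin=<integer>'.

d = (-6, 5),  |d|² = 61;  R = 2+5 = 7,  c = 61−7² = 12
v_rel = (-9, -1),  |v_rel|² = 82;  v_rel·d = (-9)·(-6) + (-1)·(5) = 49
82·t² − 98·t + 12 = 0  ⇒  m = 49² − 82·12 = 1417
m = 1417 > 0,  v_rel·d = 49 > 0  ⇒  inside

inside=yes margin=1417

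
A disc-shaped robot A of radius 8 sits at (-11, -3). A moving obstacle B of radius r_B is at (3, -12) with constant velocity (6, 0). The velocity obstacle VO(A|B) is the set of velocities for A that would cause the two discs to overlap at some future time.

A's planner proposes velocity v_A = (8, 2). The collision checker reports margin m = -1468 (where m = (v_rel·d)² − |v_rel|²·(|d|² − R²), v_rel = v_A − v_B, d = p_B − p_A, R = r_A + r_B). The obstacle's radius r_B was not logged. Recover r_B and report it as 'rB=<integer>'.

m = -1468
d = (14, -9);  v_rel = (2, 2),  |v_rel|² = 8
v_rel×d = (2)·(-9) − (2)·(14) = -46
since m = R²·8 − (-46)²:  R² = (2116 + -1468) / 8 = 81
R = √81 = 9  ⇒  r_B = 9 − 8 = 1

rB=1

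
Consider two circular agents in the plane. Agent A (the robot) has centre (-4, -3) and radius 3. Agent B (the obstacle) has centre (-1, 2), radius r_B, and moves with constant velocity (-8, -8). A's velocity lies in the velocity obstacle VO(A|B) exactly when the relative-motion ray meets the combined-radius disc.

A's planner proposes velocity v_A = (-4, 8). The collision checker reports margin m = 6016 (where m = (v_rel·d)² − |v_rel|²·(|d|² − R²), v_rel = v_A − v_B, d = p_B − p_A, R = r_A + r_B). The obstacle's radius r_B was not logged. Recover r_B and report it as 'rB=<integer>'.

m = 6016
d = (3, 5);  v_rel = (4, 16),  |v_rel|² = 272
v_rel×d = (4)·(5) − (16)·(3) = -28
since m = R²·272 − (-28)²:  R² = (784 + 6016) / 272 = 25
R = √25 = 5  ⇒  r_B = 5 − 3 = 2

rB=2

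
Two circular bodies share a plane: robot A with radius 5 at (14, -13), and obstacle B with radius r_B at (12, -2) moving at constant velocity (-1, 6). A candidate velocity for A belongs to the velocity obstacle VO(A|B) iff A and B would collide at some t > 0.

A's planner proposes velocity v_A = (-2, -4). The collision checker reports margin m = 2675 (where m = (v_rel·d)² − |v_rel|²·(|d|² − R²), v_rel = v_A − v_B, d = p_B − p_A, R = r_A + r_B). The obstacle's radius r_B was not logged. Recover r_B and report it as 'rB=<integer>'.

m = 2675
d = (-2, 11);  v_rel = (-1, -10),  |v_rel|² = 101
v_rel×d = (-1)·(11) − (-10)·(-2) = -31
since m = R²·101 − (-31)²:  R² = (961 + 2675) / 101 = 36
R = √36 = 6  ⇒  r_B = 6 − 5 = 1

rB=1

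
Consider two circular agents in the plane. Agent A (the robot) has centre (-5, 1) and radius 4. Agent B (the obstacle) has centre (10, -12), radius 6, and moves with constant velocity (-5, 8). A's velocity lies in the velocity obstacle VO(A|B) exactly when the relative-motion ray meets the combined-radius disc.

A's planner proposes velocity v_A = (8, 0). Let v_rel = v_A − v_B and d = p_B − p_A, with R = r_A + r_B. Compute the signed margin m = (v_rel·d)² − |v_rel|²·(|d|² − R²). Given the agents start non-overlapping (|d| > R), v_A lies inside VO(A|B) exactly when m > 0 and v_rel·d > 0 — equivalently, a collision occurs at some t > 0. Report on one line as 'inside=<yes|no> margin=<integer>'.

d = (15, -13),  |d|² = 394;  R = 4+6 = 10,  c = 394−10² = 294
v_rel = (13, -8),  |v_rel|² = 233;  v_rel·d = (13)·(15) + (-8)·(-13) = 299
233·t² − 598·t + 294 = 0  ⇒  m = 299² − 233·294 = 20899
m = 20899 > 0,  v_rel·d = 299 > 0  ⇒  inside

inside=yes margin=20899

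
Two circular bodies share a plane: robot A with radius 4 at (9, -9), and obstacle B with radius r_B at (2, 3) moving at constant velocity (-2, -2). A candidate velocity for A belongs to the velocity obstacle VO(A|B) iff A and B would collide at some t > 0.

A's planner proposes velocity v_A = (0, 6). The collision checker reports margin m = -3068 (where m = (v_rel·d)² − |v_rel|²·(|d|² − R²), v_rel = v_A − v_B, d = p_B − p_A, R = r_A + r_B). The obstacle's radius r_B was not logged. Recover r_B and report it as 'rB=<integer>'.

m = -3068
d = (-7, 12);  v_rel = (2, 8),  |v_rel|² = 68
v_rel×d = (2)·(12) − (8)·(-7) = 80
since m = R²·68 − 80²:  R² = (6400 + -3068) / 68 = 49
R = √49 = 7  ⇒  r_B = 7 − 4 = 3

rB=3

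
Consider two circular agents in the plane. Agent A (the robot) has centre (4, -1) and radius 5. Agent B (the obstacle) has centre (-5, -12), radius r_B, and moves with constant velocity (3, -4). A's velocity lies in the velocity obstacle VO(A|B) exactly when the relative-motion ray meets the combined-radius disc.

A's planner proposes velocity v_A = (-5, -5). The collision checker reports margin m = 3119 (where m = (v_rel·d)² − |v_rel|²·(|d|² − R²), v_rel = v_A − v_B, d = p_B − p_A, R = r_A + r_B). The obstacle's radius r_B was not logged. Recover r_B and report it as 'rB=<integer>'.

m = 3119
d = (-9, -11);  v_rel = (-8, -1),  |v_rel|² = 65
v_rel×d = (-8)·(-11) − (-1)·(-9) = 79
since m = R²·65 − 79²:  R² = (6241 + 3119) / 65 = 144
R = √144 = 12  ⇒  r_B = 12 − 5 = 7

rB=7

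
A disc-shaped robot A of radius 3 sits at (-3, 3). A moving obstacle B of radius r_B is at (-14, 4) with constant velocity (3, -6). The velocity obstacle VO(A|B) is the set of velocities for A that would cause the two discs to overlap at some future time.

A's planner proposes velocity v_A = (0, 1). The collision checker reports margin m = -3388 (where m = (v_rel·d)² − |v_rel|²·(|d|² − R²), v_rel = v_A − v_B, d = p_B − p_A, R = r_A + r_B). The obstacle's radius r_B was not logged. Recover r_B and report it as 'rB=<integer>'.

m = -3388
d = (-11, 1);  v_rel = (-3, 7),  |v_rel|² = 58
v_rel×d = (-3)·(1) − (7)·(-11) = 74
since m = R²·58 − 74²:  R² = (5476 + -3388) / 58 = 36
R = √36 = 6  ⇒  r_B = 6 − 3 = 3

rB=3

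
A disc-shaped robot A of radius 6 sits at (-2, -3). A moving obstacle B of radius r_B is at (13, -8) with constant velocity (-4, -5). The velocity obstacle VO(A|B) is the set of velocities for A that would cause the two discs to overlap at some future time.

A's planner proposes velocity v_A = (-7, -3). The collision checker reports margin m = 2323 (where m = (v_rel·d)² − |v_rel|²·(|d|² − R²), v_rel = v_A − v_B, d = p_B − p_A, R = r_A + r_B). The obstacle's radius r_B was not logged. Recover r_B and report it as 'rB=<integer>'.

m = 2323
d = (15, -5);  v_rel = (-3, 2),  |v_rel|² = 13
v_rel×d = (-3)·(-5) − (2)·(15) = -15
since m = R²·13 − (-15)²:  R² = (225 + 2323) / 13 = 196
R = √196 = 14  ⇒  r_B = 14 − 6 = 8

rB=8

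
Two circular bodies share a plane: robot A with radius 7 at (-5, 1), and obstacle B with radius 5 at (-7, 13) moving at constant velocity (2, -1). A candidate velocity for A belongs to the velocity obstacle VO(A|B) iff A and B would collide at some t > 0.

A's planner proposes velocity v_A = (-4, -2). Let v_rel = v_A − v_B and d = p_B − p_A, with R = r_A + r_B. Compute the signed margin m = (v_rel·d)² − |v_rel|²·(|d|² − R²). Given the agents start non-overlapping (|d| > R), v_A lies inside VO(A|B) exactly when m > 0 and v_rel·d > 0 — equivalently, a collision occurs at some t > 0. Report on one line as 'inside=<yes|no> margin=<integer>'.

d = (-2, 12),  |d|² = 148;  R = 7+5 = 12,  c = 148−12² = 4
v_rel = (-6, -1),  |v_rel|² = 37;  v_rel·d = (-6)·(-2) + (-1)·(12) = 0
37·t² − 0·t + 4 = 0  ⇒  m = 0² − 37·4 = -148
m = -148 < 0,  v_rel·d = 0 = 0  ⇒  outside

inside=no margin=-148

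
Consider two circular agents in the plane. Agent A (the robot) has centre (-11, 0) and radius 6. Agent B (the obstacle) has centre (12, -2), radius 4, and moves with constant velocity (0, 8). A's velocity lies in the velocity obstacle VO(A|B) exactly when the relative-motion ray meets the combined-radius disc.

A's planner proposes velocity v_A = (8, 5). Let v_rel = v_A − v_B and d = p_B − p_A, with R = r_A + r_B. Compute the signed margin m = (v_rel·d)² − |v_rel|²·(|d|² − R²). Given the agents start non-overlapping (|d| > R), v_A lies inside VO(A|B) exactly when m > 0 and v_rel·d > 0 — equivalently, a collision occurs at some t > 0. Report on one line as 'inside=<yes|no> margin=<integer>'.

d = (23, -2),  |d|² = 533;  R = 6+4 = 10,  c = 533−10² = 433
v_rel = (8, -3),  |v_rel|² = 73;  v_rel·d = (8)·(23) + (-3)·(-2) = 190
73·t² − 380·t + 433 = 0  ⇒  m = 190² − 73·433 = 4491
m = 4491 > 0,  v_rel·d = 190 > 0  ⇒  inside

inside=yes margin=4491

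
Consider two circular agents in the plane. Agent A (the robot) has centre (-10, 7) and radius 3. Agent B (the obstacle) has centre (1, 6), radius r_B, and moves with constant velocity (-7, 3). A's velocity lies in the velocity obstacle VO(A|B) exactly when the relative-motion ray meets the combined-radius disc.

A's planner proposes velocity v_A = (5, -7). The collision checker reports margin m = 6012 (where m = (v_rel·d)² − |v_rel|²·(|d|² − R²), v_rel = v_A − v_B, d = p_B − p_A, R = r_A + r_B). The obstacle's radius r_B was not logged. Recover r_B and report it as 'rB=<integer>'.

m = 6012
d = (11, -1);  v_rel = (12, -10),  |v_rel|² = 244
v_rel×d = (12)·(-1) − (-10)·(11) = 98
since m = R²·244 − 98²:  R² = (9604 + 6012) / 244 = 64
R = √64 = 8  ⇒  r_B = 8 − 3 = 5

rB=5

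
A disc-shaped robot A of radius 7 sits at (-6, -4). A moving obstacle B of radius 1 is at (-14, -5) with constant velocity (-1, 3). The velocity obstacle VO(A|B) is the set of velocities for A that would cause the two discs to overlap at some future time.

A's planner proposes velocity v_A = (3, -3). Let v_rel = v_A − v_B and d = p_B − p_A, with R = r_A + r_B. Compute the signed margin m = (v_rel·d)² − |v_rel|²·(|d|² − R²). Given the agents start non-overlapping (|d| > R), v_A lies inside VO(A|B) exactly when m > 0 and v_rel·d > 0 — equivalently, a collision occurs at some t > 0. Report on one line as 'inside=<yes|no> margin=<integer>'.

d = (-8, -1),  |d|² = 65;  R = 7+1 = 8,  c = 65−8² = 1
v_rel = (4, -6),  |v_rel|² = 52;  v_rel·d = (4)·(-8) + (-6)·(-1) = -26
52·t² + 52·t + 1 = 0  ⇒  m = (-26)² − 52·1 = 624
m = 624 > 0,  v_rel·d = -26 < 0  ⇒  outside

inside=no margin=624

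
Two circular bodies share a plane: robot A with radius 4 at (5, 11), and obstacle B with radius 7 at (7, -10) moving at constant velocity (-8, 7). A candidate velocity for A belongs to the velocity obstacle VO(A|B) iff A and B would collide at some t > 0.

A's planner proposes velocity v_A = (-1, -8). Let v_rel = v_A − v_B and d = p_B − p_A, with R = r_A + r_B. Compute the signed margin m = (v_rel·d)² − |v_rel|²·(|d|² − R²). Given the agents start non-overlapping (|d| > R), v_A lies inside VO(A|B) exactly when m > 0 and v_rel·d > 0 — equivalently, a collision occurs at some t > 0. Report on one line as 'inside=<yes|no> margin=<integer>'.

d = (2, -21),  |d|² = 445;  R = 4+7 = 11,  c = 445−11² = 324
v_rel = (7, -15),  |v_rel|² = 274;  v_rel·d = (7)·(2) + (-15)·(-21) = 329
274·t² − 658·t + 324 = 0  ⇒  m = 329² − 274·324 = 19465
m = 19465 > 0,  v_rel·d = 329 > 0  ⇒  inside

inside=yes margin=19465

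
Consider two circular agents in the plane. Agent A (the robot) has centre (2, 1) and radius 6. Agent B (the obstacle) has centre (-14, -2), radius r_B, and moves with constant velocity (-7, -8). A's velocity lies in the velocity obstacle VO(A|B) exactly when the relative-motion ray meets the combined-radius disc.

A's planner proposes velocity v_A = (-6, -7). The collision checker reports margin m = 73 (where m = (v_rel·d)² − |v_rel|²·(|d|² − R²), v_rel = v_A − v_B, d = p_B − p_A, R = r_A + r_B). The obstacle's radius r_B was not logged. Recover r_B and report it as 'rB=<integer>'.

m = 73
d = (-16, -3);  v_rel = (1, 1),  |v_rel|² = 2
v_rel×d = (1)·(-3) − (1)·(-16) = 13
since m = R²·2 − 13²:  R² = (169 + 73) / 2 = 121
R = √121 = 11  ⇒  r_B = 11 − 6 = 5

rB=5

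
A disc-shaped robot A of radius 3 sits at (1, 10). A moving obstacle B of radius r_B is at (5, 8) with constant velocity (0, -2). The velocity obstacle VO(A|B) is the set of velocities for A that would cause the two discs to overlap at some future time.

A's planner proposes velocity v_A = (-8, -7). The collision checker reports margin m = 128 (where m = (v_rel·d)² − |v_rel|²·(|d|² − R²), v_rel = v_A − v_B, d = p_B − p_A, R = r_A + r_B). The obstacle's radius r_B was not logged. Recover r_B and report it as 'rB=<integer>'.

m = 128
d = (4, -2);  v_rel = (-8, -5),  |v_rel|² = 89
v_rel×d = (-8)·(-2) − (-5)·(4) = 36
since m = R²·89 − 36²:  R² = (1296 + 128) / 89 = 16
R = √16 = 4  ⇒  r_B = 4 − 3 = 1

rB=1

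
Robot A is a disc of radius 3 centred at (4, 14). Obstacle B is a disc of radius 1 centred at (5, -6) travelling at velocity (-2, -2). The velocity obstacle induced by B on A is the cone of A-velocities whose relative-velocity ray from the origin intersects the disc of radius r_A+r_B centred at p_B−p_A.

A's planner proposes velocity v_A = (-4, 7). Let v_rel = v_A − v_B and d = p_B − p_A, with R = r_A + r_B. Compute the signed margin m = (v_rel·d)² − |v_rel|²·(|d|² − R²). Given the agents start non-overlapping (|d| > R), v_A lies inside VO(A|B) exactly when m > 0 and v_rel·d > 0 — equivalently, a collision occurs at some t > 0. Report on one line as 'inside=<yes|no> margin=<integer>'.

d = (1, -20),  |d|² = 401;  R = 3+1 = 4,  c = 401−4² = 385
v_rel = (-2, 9),  |v_rel|² = 85;  v_rel·d = (-2)·(1) + (9)·(-20) = -182
85·t² + 364·t + 385 = 0  ⇒  m = (-182)² − 85·385 = 399
m = 399 > 0,  v_rel·d = -182 < 0  ⇒  outside

inside=no margin=399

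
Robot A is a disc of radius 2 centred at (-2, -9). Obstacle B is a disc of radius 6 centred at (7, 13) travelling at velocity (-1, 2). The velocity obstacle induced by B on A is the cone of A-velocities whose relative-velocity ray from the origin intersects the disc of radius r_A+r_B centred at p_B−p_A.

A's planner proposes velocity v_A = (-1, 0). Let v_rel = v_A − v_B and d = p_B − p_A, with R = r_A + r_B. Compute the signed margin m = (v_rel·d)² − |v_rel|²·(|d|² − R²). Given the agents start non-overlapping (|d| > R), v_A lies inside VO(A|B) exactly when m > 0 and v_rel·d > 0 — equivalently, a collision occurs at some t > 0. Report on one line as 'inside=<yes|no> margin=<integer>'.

d = (9, 22),  |d|² = 565;  R = 2+6 = 8,  c = 565−8² = 501
v_rel = (0, -2),  |v_rel|² = 4;  v_rel·d = (0)·(9) + (-2)·(22) = -44
4·t² + 88·t + 501 = 0  ⇒  m = (-44)² − 4·501 = -68
m = -68 < 0,  v_rel·d = -44 < 0  ⇒  outside

inside=no margin=-68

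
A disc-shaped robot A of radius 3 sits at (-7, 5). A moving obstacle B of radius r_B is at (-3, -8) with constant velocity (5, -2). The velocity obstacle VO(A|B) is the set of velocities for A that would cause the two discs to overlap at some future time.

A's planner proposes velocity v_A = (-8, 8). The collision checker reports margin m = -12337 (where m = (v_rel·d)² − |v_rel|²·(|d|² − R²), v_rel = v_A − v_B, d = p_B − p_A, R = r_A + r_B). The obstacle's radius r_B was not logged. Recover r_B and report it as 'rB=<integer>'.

m = -12337
d = (4, -13);  v_rel = (-13, 10),  |v_rel|² = 269
v_rel×d = (-13)·(-13) − (10)·(4) = 129
since m = R²·269 − 129²:  R² = (16641 + -12337) / 269 = 16
R = √16 = 4  ⇒  r_B = 4 − 3 = 1

rB=1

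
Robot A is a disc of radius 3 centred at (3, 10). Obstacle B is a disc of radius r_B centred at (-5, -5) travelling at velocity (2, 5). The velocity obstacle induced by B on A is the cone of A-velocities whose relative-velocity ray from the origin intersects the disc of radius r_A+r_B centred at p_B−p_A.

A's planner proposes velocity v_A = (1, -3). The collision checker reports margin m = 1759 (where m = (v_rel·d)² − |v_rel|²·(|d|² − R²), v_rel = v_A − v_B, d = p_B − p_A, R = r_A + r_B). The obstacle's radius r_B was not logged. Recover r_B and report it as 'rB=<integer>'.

m = 1759
d = (-8, -15);  v_rel = (-1, -8),  |v_rel|² = 65
v_rel×d = (-1)·(-15) − (-8)·(-8) = -49
since m = R²·65 − (-49)²:  R² = (2401 + 1759) / 65 = 64
R = √64 = 8  ⇒  r_B = 8 − 3 = 5

rB=5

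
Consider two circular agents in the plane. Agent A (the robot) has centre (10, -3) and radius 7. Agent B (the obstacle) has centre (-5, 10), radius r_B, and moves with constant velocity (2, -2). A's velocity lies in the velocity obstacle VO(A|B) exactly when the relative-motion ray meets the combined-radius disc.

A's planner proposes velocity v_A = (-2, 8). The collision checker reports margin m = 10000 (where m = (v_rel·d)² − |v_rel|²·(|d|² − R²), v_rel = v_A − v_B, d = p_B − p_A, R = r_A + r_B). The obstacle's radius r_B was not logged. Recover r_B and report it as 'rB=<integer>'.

m = 10000
d = (-15, 13);  v_rel = (-4, 10),  |v_rel|² = 116
v_rel×d = (-4)·(13) − (10)·(-15) = 98
since m = R²·116 − 98²:  R² = (9604 + 10000) / 116 = 169
R = √169 = 13  ⇒  r_B = 13 − 7 = 6

rB=6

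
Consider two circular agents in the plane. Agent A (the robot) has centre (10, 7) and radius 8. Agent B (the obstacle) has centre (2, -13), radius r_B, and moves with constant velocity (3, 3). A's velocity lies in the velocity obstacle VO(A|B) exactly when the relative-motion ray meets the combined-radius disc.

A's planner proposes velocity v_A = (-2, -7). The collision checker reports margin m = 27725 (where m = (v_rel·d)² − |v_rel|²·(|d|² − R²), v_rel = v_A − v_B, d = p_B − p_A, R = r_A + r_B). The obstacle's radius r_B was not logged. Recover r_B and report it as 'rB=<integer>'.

m = 27725
d = (-8, -20);  v_rel = (-5, -10),  |v_rel|² = 125
v_rel×d = (-5)·(-20) − (-10)·(-8) = 20
since m = R²·125 − 20²:  R² = (400 + 27725) / 125 = 225
R = √225 = 15  ⇒  r_B = 15 − 8 = 7

rB=7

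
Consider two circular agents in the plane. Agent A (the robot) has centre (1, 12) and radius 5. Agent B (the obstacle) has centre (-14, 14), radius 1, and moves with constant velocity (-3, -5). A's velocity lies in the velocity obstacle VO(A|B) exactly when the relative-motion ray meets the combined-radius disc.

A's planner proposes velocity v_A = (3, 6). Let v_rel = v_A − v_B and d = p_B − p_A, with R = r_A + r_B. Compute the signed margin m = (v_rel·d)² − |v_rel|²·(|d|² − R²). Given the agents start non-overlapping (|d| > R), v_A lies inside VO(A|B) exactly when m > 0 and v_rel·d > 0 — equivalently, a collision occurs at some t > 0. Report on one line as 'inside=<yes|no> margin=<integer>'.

d = (-15, 2),  |d|² = 229;  R = 5+1 = 6,  c = 229−6² = 193
v_rel = (6, 11),  |v_rel|² = 157;  v_rel·d = (6)·(-15) + (11)·(2) = -68
157·t² + 136·t + 193 = 0  ⇒  m = (-68)² − 157·193 = -25677
m = -25677 < 0,  v_rel·d = -68 < 0  ⇒  outside

inside=no margin=-25677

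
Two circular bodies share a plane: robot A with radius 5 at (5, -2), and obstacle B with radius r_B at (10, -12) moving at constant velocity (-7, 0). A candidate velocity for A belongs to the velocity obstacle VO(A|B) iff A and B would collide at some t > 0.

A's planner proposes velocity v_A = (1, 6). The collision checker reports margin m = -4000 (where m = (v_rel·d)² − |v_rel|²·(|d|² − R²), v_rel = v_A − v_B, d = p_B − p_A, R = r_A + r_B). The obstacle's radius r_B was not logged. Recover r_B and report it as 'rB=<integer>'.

m = -4000
d = (5, -10);  v_rel = (8, 6),  |v_rel|² = 100
v_rel×d = (8)·(-10) − (6)·(5) = -110
since m = R²·100 − (-110)²:  R² = (12100 + -4000) / 100 = 81
R = √81 = 9  ⇒  r_B = 9 − 5 = 4

rB=4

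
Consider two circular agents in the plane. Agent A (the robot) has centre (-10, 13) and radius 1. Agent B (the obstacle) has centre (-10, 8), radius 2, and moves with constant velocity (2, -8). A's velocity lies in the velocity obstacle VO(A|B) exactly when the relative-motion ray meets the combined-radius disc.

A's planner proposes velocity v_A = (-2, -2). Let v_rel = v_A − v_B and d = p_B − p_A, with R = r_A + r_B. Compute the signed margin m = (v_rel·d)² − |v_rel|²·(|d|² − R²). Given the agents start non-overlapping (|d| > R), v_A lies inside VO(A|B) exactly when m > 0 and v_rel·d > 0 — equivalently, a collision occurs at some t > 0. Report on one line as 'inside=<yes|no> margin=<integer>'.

d = (0, -5),  |d|² = 25;  R = 1+2 = 3,  c = 25−3² = 16
v_rel = (-4, 6),  |v_rel|² = 52;  v_rel·d = (-4)·(0) + (6)·(-5) = -30
52·t² + 60·t + 16 = 0  ⇒  m = (-30)² − 52·16 = 68
m = 68 > 0,  v_rel·d = -30 < 0  ⇒  outside

inside=no margin=68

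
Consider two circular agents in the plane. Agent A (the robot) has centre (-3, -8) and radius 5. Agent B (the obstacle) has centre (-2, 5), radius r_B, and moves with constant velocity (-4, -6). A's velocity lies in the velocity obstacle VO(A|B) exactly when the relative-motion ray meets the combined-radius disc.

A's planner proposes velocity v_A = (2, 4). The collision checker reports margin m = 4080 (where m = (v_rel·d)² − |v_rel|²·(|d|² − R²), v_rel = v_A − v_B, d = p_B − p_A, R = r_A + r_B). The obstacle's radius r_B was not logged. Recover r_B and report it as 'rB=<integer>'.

m = 4080
d = (1, 13);  v_rel = (6, 10),  |v_rel|² = 136
v_rel×d = (6)·(13) − (10)·(1) = 68
since m = R²·136 − 68²:  R² = (4624 + 4080) / 136 = 64
R = √64 = 8  ⇒  r_B = 8 − 5 = 3

rB=3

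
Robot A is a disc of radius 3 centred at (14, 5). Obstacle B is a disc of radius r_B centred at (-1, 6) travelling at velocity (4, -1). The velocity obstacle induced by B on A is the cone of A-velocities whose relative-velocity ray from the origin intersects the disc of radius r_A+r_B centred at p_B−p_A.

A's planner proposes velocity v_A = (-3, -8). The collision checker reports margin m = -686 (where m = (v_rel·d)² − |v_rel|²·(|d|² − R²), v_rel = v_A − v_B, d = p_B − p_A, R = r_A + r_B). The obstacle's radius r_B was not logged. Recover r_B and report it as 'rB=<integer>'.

m = -686
d = (-15, 1);  v_rel = (-7, -7),  |v_rel|² = 98
v_rel×d = (-7)·(1) − (-7)·(-15) = -112
since m = R²·98 − (-112)²:  R² = (12544 + -686) / 98 = 121
R = √121 = 11  ⇒  r_B = 11 − 3 = 8

rB=8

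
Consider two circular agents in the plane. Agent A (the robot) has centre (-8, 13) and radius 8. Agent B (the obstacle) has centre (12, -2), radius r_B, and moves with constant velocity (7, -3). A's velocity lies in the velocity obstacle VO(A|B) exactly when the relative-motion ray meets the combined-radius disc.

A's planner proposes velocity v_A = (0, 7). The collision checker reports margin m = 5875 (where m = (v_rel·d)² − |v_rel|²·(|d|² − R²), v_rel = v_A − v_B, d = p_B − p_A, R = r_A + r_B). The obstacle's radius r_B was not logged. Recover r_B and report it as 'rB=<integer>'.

m = 5875
d = (20, -15);  v_rel = (-7, 10),  |v_rel|² = 149
v_rel×d = (-7)·(-15) − (10)·(20) = -95
since m = R²·149 − (-95)²:  R² = (9025 + 5875) / 149 = 100
R = √100 = 10  ⇒  r_B = 10 − 8 = 2

rB=2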